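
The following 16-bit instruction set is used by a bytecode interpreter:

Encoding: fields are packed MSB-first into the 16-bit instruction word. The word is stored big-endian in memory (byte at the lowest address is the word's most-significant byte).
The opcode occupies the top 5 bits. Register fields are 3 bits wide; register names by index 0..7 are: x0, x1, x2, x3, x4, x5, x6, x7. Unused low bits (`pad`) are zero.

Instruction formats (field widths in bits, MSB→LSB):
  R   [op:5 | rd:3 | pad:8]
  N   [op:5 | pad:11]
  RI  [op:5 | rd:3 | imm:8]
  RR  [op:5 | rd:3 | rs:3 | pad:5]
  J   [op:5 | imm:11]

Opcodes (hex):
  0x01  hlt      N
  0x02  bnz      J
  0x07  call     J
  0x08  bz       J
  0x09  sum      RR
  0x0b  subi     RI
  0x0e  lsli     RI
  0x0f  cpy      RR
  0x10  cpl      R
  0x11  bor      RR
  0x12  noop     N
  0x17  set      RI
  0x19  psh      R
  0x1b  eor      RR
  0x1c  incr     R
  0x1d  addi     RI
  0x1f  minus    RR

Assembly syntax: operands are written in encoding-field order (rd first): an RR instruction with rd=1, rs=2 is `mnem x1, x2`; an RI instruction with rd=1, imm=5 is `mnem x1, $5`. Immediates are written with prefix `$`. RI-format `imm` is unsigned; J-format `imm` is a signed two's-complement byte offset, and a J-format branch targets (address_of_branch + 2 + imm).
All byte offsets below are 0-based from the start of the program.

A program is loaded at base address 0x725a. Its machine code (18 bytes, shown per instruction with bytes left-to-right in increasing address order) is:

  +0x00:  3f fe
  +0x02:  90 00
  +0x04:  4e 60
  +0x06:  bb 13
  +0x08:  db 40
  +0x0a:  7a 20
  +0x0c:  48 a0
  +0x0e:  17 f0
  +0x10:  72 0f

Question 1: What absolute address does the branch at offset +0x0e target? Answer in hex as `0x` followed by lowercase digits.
0x725a

[0e] 17 f0 → 0x17f0
  op=0x17f0>>11=0x2 ⇒ bnz (J)
  imm: (w>>0)&0x7ff=0x7f0 (s11→-16) → $-16
  target = base 0x725a + off 0x0e + 2 + imm -16 = 0x725a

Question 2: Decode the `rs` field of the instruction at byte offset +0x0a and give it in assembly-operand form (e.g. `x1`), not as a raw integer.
@+0a  big-endian(7a 20) = 0x7a20
  opcode bits[15:11]=0xf: cpy/RR
  rd: (w>>8)&0x7=0x2 → x2
  rs: (w>>5)&0x7=0x1 → x1

x1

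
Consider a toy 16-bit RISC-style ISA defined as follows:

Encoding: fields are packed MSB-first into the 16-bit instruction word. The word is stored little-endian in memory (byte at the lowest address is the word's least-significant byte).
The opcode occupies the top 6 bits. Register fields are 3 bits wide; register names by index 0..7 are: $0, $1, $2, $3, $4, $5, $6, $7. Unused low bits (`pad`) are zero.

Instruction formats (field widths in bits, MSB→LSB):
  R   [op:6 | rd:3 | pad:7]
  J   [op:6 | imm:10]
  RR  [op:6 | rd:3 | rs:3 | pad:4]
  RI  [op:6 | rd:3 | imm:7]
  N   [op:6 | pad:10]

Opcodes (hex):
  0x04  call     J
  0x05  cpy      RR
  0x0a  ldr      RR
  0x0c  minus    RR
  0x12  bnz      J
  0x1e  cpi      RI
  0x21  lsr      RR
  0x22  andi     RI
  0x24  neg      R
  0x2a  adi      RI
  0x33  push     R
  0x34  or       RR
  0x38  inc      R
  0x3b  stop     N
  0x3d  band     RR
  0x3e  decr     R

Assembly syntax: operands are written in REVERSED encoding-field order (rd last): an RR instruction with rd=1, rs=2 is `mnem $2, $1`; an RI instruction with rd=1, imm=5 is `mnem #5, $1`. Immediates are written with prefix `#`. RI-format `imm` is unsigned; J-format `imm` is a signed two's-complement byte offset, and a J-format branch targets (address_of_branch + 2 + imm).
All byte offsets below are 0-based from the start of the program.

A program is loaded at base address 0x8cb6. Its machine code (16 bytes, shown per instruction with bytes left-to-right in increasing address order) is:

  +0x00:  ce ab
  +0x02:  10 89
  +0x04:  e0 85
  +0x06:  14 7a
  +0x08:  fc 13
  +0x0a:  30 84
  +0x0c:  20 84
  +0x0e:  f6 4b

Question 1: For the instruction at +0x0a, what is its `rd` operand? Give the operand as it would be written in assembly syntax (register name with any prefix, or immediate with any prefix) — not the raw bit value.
$0

off 0x0a: read 30 84 as little → 0x8430
  top 6b → 0x21 → lsr [RR]
  [9:7] rd=0 = $0
  [6:4] rs=3 = $3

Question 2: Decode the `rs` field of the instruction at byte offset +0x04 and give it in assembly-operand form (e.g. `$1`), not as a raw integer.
off 0x04: read e0 85 as little → 0x85e0
  top 6b → 0x21 → lsr [RR]
  [9:7] rd=3 = $3
  [6:4] rs=6 = $6

$6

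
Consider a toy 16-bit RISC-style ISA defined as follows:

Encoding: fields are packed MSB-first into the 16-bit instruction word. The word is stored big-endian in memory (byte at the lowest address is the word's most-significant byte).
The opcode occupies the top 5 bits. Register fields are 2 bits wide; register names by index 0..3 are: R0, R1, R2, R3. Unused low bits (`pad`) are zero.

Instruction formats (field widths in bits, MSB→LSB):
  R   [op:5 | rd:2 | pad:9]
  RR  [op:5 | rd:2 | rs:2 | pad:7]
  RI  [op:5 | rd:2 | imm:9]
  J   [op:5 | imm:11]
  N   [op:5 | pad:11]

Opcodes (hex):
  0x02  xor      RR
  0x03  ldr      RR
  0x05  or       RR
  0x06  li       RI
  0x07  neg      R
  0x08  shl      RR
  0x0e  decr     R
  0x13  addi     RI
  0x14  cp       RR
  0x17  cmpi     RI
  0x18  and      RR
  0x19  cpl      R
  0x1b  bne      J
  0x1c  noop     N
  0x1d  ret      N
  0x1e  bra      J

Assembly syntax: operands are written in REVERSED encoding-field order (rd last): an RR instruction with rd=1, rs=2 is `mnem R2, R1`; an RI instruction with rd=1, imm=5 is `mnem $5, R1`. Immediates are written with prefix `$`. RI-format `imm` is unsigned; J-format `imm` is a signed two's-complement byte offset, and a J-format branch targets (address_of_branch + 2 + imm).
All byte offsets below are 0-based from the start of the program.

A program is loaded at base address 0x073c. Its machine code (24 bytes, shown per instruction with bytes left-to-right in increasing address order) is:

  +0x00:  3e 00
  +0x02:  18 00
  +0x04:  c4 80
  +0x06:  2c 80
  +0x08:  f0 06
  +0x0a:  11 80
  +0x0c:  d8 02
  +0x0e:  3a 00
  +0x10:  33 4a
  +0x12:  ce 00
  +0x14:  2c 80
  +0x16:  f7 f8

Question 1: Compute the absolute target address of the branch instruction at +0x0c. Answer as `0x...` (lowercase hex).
0x074c

[0c] d8 02 → 0xd802
  top 5b → 0x1b → bne [J]
  imm@[10:0]=0x2 ⇒ $2
  target = base 0x073c + off 0x0c + 2 + imm 2 = 0x074c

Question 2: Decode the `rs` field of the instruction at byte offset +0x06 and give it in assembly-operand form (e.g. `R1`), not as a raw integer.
R1

off 0x06: read 2c 80 as big → 0x2c80
  opcode bits[15:11]=0x5: or/RR
  rd: (w>>9)&0x3=0x2 → R2
  rs: (w>>7)&0x3=0x1 → R1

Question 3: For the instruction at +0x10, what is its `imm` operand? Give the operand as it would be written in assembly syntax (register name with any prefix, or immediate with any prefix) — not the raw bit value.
$330

off 0x10: read 33 4a as big → 0x334a
  top 5b → 0x6 → li [RI]
  rd: (w>>9)&0x3=0x1 → R1
  imm: (w>>0)&0x1ff=0x14a → $330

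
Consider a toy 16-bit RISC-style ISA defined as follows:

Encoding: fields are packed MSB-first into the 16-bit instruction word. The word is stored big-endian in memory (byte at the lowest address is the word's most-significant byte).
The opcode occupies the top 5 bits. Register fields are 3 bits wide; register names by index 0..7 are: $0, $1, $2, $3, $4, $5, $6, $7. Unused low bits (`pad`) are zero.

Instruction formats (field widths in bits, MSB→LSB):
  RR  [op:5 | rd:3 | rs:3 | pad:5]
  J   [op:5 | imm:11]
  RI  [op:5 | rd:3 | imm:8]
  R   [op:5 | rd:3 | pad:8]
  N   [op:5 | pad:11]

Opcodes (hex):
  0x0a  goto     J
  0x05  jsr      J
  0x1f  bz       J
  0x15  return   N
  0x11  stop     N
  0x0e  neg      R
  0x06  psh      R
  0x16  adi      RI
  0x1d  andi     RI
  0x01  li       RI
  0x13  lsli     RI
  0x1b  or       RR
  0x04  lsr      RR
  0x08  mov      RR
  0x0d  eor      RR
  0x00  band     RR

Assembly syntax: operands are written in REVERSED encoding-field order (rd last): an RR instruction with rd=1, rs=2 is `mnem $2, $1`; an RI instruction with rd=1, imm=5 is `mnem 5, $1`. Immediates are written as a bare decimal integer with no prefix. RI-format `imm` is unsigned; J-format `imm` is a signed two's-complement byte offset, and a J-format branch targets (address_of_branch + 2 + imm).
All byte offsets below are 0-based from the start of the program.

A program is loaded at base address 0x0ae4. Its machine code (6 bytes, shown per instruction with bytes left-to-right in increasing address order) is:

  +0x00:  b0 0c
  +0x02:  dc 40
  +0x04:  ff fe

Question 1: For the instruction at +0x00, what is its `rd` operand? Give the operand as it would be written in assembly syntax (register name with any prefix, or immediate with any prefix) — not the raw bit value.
$0

+0x00: b0 0c ⇒ word 0xb00c (big)
  op=0xb00c>>11=0x16 ⇒ adi (RI)
  [10:8] rd=0 = $0
  [7:0] imm=12 = 12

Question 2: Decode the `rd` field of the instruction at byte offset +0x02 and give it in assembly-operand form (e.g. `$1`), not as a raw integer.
$4

+0x02: dc 40 ⇒ word 0xdc40 (big)
  top 5b → 0x1b → or [RR]
  rd@[10:8]=0x4 ⇒ $4
  rs@[7:5]=0x2 ⇒ $2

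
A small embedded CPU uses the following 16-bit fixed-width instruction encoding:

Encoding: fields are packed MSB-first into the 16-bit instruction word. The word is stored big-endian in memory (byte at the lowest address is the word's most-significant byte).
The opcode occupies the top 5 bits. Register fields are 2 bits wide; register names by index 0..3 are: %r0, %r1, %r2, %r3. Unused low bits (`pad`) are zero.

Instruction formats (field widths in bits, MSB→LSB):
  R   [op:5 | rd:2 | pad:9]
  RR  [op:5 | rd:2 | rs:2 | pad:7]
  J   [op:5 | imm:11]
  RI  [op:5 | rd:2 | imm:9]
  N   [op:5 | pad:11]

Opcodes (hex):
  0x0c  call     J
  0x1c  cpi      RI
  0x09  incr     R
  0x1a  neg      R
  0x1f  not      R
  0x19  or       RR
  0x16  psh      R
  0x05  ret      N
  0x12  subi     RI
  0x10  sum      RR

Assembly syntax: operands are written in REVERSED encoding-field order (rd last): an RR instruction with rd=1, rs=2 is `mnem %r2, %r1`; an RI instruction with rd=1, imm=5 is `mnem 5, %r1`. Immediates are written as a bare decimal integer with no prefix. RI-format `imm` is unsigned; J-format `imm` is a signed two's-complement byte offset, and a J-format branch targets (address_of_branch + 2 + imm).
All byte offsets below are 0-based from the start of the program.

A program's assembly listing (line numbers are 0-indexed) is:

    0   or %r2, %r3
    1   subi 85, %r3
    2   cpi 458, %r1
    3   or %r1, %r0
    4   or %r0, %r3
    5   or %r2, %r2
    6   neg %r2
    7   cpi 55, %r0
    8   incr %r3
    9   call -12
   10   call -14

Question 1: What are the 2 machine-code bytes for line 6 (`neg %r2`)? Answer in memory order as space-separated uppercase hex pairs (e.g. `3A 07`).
L6: neg op=0x1a:5|rd=2:2|pad=0:9 ⇒ 0xd400 ⇒ big d4 00

D4 00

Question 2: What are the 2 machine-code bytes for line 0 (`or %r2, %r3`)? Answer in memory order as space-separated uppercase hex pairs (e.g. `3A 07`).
CF 00

line 0 (or): pack op=0x19:5|rd=3:2|rs=2:2|pad=0:7 = 0xcf00; big→ cf 00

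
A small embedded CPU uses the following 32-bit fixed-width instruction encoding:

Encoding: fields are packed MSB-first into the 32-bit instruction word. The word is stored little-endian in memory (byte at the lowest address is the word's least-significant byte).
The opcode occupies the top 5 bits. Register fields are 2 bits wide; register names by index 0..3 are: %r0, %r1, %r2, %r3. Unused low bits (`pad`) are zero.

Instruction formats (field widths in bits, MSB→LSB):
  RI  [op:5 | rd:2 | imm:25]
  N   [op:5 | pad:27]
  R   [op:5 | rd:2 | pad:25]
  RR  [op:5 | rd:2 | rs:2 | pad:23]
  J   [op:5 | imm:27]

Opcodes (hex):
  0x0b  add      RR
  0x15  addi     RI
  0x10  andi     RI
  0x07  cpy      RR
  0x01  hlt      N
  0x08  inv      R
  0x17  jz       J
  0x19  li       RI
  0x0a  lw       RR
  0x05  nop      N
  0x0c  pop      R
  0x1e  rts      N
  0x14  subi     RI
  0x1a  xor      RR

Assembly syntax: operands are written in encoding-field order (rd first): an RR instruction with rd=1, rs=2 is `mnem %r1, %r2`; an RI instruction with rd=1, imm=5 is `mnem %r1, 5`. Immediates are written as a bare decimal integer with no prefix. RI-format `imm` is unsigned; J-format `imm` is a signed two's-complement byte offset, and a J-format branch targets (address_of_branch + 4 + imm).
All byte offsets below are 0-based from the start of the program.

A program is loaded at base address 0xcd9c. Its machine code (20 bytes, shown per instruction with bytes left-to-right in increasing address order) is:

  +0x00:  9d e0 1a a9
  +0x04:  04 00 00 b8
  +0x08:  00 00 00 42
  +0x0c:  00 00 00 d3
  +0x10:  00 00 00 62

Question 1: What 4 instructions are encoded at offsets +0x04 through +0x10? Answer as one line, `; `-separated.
jz 4; inv %r1; xor %r1, %r2; pop %r1

@+04  little-endian(04 00 00 b8) = 0xb8000004
  op=0xb8000004>>27=0x17 ⇒ jz (J)
  imm@[26:0]=0x4 ⇒ 4
@+08  little-endian(00 00 00 42) = 0x42000000
  op=0x42000000>>27=0x8 ⇒ inv (R)
  rd@[26:25]=0x1 ⇒ %r1
@+0c  little-endian(00 00 00 d3) = 0xd3000000
  op=0xd3000000>>27=0x1a ⇒ xor (RR)
  rd@[26:25]=0x1 ⇒ %r1
  rs@[24:23]=0x2 ⇒ %r2
@+10  little-endian(00 00 00 62) = 0x62000000
  op=0x62000000>>27=0xc ⇒ pop (R)
  rd@[26:25]=0x1 ⇒ %r1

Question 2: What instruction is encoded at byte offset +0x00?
+0x00: 9d e0 1a a9 ⇒ word 0xa91ae09d (little)
  top 5b → 0x15 → addi [RI]
  rd: (w>>25)&0x3=0x0 → %r0
  imm: (w>>0)&0x1ffffff=0x11ae09d → 18538653

addi %r0, 18538653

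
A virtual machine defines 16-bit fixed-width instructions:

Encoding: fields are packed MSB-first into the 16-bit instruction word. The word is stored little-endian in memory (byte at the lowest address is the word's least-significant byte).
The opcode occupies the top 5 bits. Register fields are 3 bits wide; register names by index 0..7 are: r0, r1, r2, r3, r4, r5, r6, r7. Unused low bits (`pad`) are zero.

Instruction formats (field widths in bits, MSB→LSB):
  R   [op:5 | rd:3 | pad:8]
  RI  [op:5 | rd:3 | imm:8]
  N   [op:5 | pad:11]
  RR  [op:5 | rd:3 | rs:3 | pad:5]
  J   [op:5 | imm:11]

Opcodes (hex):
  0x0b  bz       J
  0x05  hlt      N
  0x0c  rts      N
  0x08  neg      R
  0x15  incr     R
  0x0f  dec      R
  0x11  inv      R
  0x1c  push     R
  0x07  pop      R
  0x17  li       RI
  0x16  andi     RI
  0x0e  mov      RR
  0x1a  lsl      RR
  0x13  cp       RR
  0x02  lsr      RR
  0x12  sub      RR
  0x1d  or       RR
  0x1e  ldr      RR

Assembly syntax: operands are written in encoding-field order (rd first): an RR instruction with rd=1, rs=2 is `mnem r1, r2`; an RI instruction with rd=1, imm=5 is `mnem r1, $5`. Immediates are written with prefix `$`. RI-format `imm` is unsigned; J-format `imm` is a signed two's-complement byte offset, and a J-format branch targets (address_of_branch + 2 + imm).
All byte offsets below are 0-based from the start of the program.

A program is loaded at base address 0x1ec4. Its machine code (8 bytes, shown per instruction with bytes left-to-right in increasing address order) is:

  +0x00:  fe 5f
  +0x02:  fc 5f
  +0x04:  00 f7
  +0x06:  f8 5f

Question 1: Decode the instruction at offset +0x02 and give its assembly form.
bz $-4

[02] fc 5f → 0x5ffc
  top 5b → 0xb → bz [J]
  imm: (w>>0)&0x7ff=0x7fc (s11→-4) → $-4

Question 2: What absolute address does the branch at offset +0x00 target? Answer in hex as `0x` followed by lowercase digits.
off 0x00: read fe 5f as little → 0x5ffe
  op=0x5ffe>>11=0xb ⇒ bz (J)
  [10:0] imm=2046 (s11→-2) = $-2
  target = base 0x1ec4 + off 0x00 + 2 + imm -2 = 0x1ec4

0x1ec4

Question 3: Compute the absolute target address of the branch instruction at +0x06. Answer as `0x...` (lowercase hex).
[06] f8 5f → 0x5ff8
  top 5b → 0xb → bz [J]
  imm@[10:0]=0x7f8 (s11→-8) ⇒ $-8
  target = base 0x1ec4 + off 0x06 + 2 + imm -8 = 0x1ec4

0x1ec4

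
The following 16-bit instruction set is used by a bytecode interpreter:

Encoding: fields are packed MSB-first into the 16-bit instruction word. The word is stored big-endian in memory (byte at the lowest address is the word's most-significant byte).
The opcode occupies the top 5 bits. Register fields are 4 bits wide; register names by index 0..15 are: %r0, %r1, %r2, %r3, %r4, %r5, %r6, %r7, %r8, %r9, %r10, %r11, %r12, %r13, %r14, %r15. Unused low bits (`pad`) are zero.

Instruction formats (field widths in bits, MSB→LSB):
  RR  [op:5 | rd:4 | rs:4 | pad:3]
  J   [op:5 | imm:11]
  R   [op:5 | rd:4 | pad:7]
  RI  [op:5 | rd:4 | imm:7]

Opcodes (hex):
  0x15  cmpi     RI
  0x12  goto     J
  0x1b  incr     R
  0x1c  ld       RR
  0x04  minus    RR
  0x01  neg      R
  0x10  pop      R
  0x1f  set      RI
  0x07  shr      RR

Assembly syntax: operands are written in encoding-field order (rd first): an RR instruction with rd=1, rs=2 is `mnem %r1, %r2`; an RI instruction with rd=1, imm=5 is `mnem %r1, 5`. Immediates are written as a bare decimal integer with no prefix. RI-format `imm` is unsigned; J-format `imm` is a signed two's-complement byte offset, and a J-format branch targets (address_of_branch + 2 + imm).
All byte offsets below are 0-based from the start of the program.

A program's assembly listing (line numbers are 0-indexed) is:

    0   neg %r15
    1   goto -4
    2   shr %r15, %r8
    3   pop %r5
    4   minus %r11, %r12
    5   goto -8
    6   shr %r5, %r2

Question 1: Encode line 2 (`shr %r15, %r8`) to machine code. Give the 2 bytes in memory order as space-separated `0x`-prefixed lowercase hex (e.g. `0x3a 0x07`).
line 2 (shr): pack op=0x7:5|rd=15:4|rs=8:4|pad=0:3 = 0x3fc0; big→ 3f c0

0x3f 0xc0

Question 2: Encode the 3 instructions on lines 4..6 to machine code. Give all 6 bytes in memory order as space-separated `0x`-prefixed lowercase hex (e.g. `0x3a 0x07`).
L4: minus op=0x4:5|rd=11:4|rs=12:4|pad=0:3 ⇒ 0x25e0 ⇒ big 25 e0
L5: goto op=0x12:5|imm=-8:11 ⇒ 0x97f8 ⇒ big 97 f8
L6: shr op=0x7:5|rd=5:4|rs=2:4|pad=0:3 ⇒ 0x3a90 ⇒ big 3a 90

0x25 0xe0 0x97 0xf8 0x3a 0x90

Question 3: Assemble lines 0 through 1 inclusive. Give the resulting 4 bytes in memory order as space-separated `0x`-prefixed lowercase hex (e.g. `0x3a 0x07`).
0x0f 0x80 0x97 0xfc

0. neg fields op=0x1:5|rd=15:4|pad=0:7 → word 0f80h → 0f 80
1. goto fields op=0x12:5|imm=-4:11 → word 97fch → 97 fc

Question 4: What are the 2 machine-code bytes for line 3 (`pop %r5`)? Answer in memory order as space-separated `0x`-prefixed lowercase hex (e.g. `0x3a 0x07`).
0x82 0x80

L3: pop op=0x10:5|rd=5:4|pad=0:7 ⇒ 0x8280 ⇒ big 82 80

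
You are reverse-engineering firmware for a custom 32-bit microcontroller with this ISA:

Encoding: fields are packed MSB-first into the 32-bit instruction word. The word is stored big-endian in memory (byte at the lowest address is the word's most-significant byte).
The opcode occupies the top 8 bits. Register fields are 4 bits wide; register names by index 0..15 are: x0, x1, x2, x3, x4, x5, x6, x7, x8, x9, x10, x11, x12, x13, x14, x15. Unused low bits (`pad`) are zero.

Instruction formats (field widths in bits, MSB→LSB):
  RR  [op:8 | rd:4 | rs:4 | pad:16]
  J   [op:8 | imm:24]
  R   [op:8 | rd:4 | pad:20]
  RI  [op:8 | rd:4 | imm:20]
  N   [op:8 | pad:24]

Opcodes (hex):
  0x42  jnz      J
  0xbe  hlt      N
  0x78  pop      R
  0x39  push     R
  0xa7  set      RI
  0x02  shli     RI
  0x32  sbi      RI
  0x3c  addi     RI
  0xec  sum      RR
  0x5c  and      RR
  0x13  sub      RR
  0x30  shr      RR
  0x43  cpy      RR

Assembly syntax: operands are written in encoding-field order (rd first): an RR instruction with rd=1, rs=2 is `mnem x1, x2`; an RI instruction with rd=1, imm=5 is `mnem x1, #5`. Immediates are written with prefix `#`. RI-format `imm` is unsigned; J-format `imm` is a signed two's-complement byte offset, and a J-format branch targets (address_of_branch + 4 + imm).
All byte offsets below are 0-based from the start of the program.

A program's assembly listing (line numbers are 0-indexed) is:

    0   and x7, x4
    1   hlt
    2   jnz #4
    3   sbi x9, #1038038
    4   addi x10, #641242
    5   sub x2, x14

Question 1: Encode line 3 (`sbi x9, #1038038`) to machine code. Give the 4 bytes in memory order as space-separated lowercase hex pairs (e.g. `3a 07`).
L3: sbi op=0x32:8|rd=9:4|imm=1038038:20 ⇒ 0x329fd6d6 ⇒ big 32 9f d6 d6

32 9f d6 d6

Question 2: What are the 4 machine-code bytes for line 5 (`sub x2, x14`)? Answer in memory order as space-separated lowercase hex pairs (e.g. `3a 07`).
L5: sub op=0x13:8|rd=2:4|rs=14:4|pad=0:16 ⇒ 0x132e0000 ⇒ big 13 2e 00 00

13 2e 00 00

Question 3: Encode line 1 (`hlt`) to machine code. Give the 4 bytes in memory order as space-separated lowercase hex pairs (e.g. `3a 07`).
be 00 00 00

L1: hlt op=0xbe:8|pad=0:24 ⇒ 0xbe000000 ⇒ big be 00 00 00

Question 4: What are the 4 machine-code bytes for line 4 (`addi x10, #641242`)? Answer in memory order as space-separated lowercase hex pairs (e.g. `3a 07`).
3c a9 c8 da

4. addi fields op=0x3c:8|rd=10:4|imm=641242:20 → word 3ca9c8dah → 3c a9 c8 da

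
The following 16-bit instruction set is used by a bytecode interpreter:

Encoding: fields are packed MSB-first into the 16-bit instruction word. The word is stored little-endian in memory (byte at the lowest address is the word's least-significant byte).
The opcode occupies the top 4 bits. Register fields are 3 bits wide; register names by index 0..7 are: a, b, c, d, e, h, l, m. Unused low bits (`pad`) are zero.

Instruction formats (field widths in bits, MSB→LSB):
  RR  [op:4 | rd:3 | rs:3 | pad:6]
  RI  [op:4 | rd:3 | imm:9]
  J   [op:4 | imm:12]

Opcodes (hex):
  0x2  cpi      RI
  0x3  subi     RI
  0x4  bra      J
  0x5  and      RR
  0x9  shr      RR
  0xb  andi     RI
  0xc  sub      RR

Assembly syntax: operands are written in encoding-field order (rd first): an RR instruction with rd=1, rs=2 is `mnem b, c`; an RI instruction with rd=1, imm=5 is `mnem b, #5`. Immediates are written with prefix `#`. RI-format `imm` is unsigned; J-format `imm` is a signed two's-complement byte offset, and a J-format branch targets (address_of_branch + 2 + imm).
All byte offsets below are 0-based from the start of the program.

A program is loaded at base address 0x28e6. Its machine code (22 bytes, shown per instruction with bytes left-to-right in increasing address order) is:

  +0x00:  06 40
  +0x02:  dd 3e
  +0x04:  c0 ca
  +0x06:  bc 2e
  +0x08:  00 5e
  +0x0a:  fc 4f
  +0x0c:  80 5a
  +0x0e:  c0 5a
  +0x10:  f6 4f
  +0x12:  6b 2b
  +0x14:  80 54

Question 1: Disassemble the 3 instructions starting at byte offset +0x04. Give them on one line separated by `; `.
off 0x04: read c0 ca as little → 0xcac0
  opcode bits[15:12]=0xc: sub/RR
  rd: (w>>9)&0x7=0x5 → h
  rs: (w>>6)&0x7=0x3 → d
off 0x06: read bc 2e as little → 0x2ebc
  opcode bits[15:12]=0x2: cpi/RI
  rd: (w>>9)&0x7=0x7 → m
  imm: (w>>0)&0x1ff=0xbc → #188
off 0x08: read 00 5e as little → 0x5e00
  opcode bits[15:12]=0x5: and/RR
  rd: (w>>9)&0x7=0x7 → m
  rs: (w>>6)&0x7=0x0 → a

sub h, d; cpi m, #188; and m, a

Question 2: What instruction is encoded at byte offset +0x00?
bra #6

[00] 06 40 → 0x4006
  top 4b → 0x4 → bra [J]
  [11:0] imm=6 = #6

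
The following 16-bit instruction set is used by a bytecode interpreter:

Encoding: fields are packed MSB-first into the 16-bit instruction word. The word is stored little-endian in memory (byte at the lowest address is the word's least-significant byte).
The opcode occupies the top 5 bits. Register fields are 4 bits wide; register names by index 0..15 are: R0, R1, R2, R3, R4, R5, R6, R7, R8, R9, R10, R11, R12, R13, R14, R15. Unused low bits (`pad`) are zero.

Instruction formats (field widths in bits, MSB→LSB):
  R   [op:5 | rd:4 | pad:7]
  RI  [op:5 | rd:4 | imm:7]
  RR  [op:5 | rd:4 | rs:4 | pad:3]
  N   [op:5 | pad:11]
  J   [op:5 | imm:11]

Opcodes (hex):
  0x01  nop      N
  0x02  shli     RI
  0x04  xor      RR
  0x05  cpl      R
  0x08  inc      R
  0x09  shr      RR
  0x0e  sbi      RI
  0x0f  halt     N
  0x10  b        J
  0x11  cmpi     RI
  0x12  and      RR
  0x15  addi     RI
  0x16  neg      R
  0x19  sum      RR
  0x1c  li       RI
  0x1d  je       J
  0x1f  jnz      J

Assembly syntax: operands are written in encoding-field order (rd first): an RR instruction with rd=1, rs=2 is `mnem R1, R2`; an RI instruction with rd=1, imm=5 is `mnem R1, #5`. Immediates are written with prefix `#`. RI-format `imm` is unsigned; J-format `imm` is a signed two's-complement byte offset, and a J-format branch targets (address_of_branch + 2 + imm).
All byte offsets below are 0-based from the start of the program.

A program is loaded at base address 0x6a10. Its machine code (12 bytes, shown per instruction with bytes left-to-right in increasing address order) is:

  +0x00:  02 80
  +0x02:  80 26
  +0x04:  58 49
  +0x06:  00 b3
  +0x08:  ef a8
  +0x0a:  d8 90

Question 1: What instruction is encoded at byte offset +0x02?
@+02  little-endian(80 26) = 0x2680
  opcode bits[15:11]=0x4: xor/RR
  [10:7] rd=13 = R13
  [6:3] rs=0 = R0

xor R13, R0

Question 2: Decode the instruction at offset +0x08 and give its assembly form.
addi R1, #111

off 0x08: read ef a8 as little → 0xa8ef
  op=0xa8ef>>11=0x15 ⇒ addi (RI)
  rd: (w>>7)&0xf=0x1 → R1
  imm: (w>>0)&0x7f=0x6f → #111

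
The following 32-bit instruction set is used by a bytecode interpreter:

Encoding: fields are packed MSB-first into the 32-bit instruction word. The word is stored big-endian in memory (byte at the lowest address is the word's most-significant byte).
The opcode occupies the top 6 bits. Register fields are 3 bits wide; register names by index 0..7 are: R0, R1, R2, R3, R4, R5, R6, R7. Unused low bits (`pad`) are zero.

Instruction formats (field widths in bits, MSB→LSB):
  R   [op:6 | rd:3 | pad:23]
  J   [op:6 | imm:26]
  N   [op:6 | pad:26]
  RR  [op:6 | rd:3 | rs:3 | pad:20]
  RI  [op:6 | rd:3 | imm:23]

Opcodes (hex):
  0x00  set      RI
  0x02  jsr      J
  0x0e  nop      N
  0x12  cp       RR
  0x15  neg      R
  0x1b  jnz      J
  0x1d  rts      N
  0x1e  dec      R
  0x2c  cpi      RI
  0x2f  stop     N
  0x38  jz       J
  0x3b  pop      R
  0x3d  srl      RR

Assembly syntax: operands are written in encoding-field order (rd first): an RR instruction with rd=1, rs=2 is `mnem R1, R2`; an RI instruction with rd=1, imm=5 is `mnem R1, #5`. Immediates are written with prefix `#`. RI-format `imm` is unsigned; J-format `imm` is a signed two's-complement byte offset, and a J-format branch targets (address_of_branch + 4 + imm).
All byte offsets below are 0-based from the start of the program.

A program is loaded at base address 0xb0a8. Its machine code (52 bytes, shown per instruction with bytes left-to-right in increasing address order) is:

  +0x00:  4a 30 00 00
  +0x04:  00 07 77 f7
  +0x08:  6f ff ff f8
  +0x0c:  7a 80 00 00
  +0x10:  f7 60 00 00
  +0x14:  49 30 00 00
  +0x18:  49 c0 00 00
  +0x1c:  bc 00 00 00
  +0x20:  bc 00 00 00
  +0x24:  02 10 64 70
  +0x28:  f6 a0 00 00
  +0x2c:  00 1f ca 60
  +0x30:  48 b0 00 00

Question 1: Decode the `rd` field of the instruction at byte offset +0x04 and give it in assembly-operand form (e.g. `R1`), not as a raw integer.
R0

[04] 00 07 77 f7 → 0x000777f7
  top 6b → 0x0 → set [RI]
  rd@[25:23]=0x0 ⇒ R0
  imm@[22:0]=0x777f7 ⇒ #489463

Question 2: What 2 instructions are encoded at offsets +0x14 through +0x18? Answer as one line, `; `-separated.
cp R2, R3; cp R3, R4

[14] 49 30 00 00 → 0x49300000
  top 6b → 0x12 → cp [RR]
  rd: (w>>23)&0x7=0x2 → R2
  rs: (w>>20)&0x7=0x3 → R3
[18] 49 c0 00 00 → 0x49c00000
  top 6b → 0x12 → cp [RR]
  rd: (w>>23)&0x7=0x3 → R3
  rs: (w>>20)&0x7=0x4 → R4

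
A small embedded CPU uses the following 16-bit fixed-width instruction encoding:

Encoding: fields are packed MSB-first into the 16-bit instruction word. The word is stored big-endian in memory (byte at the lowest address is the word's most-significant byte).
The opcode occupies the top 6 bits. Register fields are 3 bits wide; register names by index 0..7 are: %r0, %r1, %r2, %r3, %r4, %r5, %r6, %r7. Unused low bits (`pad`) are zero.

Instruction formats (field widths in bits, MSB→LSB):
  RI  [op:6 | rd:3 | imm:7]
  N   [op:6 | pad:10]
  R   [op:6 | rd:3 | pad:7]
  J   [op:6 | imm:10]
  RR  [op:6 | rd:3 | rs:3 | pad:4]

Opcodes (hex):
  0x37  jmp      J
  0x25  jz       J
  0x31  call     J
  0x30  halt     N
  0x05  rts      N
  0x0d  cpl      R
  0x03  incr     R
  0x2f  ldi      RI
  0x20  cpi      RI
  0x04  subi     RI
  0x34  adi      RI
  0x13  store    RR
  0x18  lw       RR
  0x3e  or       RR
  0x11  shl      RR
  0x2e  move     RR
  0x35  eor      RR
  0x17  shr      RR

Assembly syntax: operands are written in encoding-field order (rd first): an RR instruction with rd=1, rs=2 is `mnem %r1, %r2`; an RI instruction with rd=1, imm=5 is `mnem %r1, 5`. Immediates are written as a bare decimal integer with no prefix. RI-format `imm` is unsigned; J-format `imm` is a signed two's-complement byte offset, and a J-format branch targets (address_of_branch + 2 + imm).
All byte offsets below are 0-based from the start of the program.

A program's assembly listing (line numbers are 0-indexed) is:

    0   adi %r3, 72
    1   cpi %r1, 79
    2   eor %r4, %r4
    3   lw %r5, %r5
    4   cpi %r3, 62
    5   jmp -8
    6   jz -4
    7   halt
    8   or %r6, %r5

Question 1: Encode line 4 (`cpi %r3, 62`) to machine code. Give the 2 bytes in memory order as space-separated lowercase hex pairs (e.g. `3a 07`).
4. cpi fields op=0x20:6|rd=3:3|imm=62:7 → word 81beh → 81 be

81 be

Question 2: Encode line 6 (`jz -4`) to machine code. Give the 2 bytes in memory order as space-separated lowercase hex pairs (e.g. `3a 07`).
97 fc

6. jz fields op=0x25:6|imm=-4:10 → word 97fch → 97 fc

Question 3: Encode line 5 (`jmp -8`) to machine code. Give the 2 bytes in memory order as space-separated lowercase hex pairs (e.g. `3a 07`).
line 5 (jmp): pack op=0x37:6|imm=-8:10 = 0xdff8; big→ df f8

df f8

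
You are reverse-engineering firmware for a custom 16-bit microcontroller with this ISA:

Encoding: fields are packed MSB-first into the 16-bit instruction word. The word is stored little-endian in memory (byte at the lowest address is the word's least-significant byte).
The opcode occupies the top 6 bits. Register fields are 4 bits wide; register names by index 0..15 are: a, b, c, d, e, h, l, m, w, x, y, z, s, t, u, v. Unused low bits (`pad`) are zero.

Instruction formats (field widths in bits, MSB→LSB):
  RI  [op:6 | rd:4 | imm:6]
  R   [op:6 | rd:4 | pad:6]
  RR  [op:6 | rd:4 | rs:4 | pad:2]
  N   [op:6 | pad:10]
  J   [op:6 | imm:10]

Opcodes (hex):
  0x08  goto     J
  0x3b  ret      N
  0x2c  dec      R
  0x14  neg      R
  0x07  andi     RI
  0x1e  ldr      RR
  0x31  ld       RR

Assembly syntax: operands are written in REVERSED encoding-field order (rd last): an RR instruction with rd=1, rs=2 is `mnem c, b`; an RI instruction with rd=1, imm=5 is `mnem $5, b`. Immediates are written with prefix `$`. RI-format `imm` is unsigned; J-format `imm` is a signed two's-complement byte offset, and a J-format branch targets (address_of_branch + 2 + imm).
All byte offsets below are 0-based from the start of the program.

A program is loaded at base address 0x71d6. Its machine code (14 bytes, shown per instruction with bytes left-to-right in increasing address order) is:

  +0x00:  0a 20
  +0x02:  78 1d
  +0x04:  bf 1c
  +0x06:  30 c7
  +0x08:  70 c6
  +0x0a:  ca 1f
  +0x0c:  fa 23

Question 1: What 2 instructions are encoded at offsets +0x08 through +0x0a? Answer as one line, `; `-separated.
ld s, x; andi $10, v

[08] 70 c6 → 0xc670
  op=0xc670>>10=0x31 ⇒ ld (RR)
  rd@[9:6]=0x9 ⇒ x
  rs@[5:2]=0xc ⇒ s
[0a] ca 1f → 0x1fca
  op=0x1fca>>10=0x7 ⇒ andi (RI)
  rd@[9:6]=0xf ⇒ v
  imm@[5:0]=0xa ⇒ $10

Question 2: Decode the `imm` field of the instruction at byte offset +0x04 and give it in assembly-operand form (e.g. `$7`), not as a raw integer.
+0x04: bf 1c ⇒ word 0x1cbf (little)
  top 6b → 0x7 → andi [RI]
  rd: (w>>6)&0xf=0x2 → c
  imm: (w>>0)&0x3f=0x3f → $63

$63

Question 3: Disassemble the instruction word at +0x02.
andi $56, h

+0x02: 78 1d ⇒ word 0x1d78 (little)
  opcode bits[15:10]=0x7: andi/RI
  [9:6] rd=5 = h
  [5:0] imm=56 = $56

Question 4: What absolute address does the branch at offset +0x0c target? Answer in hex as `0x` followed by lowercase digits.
0x71de

[0c] fa 23 → 0x23fa
  op=0x23fa>>10=0x8 ⇒ goto (J)
  [9:0] imm=1018 (s10→-6) = $-6
  target = base 0x71d6 + off 0x0c + 2 + imm -6 = 0x71de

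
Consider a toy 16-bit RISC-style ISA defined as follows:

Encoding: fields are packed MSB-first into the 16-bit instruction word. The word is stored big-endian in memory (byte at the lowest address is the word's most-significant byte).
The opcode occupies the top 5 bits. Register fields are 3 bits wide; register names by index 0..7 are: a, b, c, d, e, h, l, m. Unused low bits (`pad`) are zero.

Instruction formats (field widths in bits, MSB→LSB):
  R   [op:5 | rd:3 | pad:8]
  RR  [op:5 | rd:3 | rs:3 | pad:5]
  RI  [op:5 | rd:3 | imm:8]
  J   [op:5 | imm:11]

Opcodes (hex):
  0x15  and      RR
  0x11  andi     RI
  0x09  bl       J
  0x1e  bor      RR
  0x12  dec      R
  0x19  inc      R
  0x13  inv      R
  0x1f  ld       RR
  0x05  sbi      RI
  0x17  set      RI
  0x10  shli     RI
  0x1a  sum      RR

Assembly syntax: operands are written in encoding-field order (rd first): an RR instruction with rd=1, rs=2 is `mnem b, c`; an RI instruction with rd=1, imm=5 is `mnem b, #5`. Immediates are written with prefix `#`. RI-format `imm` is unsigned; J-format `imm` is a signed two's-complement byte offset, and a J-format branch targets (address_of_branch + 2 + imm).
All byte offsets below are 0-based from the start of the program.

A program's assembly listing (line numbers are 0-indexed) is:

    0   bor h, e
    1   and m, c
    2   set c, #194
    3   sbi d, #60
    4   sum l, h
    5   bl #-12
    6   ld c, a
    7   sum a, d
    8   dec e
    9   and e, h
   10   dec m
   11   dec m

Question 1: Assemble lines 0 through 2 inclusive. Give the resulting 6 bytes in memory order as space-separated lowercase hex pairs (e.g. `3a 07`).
0. bor fields op=0x1e:5|rd=5:3|rs=4:3|pad=0:5 → word f580h → f5 80
1. and fields op=0x15:5|rd=7:3|rs=2:3|pad=0:5 → word af40h → af 40
2. set fields op=0x17:5|rd=2:3|imm=194:8 → word bac2h → ba c2

f5 80 af 40 ba c2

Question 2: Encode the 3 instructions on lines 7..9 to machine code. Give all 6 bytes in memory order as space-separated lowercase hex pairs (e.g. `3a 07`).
d0 60 94 00 ac a0

line 7 (sum): pack op=0x1a:5|rd=0:3|rs=3:3|pad=0:5 = 0xd060; big→ d0 60
line 8 (dec): pack op=0x12:5|rd=4:3|pad=0:8 = 0x9400; big→ 94 00
line 9 (and): pack op=0x15:5|rd=4:3|rs=5:3|pad=0:5 = 0xaca0; big→ ac a0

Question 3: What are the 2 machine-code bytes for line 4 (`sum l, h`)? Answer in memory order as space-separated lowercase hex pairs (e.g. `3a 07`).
d6 a0

L4: sum op=0x1a:5|rd=6:3|rs=5:3|pad=0:5 ⇒ 0xd6a0 ⇒ big d6 a0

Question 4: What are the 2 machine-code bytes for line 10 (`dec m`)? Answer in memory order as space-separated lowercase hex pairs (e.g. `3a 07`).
L10: dec op=0x12:5|rd=7:3|pad=0:8 ⇒ 0x9700 ⇒ big 97 00

97 00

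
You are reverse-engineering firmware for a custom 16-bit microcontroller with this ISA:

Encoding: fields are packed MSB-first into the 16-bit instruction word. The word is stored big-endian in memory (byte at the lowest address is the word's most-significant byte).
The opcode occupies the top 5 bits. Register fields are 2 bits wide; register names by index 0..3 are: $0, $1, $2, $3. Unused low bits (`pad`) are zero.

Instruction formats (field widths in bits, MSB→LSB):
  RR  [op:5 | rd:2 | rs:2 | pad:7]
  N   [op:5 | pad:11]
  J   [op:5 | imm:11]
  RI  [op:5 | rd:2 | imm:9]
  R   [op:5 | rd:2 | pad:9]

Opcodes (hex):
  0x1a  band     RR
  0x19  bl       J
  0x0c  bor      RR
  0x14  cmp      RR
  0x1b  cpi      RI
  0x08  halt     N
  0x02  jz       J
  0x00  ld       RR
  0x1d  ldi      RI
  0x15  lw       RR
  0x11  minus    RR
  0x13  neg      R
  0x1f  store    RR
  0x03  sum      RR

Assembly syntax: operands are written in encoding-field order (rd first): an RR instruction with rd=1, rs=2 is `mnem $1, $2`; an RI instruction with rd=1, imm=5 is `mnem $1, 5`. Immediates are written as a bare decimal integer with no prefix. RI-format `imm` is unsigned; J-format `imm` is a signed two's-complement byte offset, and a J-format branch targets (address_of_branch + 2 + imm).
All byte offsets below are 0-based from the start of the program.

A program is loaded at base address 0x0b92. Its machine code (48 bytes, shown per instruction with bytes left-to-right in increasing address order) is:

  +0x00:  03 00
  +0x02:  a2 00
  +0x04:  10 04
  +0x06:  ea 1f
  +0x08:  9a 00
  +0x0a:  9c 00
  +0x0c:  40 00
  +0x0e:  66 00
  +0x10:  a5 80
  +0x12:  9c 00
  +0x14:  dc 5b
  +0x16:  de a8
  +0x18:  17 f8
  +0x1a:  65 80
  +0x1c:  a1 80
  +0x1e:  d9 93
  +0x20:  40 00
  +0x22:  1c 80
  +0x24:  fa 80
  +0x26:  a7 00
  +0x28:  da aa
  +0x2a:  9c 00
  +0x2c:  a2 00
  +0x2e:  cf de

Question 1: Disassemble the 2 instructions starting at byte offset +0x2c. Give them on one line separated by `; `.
cmp $1, $0; bl -34

[2c] a2 00 → 0xa200
  opcode bits[15:11]=0x14: cmp/RR
  rd@[10:9]=0x1 ⇒ $1
  rs@[8:7]=0x0 ⇒ $0
[2e] cf de → 0xcfde
  opcode bits[15:11]=0x19: bl/J
  imm@[10:0]=0x7de (s11→-34) ⇒ -34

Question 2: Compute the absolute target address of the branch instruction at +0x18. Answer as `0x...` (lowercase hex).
+0x18: 17 f8 ⇒ word 0x17f8 (big)
  top 5b → 0x2 → jz [J]
  imm: (w>>0)&0x7ff=0x7f8 (s11→-8) → -8
  target = base 0x0b92 + off 0x18 + 2 + imm -8 = 0x0ba4

0x0ba4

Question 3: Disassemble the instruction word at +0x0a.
@+0a  big-endian(9c 00) = 0x9c00
  opcode bits[15:11]=0x13: neg/R
  rd@[10:9]=0x2 ⇒ $2

neg $2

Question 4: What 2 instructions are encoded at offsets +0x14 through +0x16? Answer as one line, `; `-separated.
@+14  big-endian(dc 5b) = 0xdc5b
  opcode bits[15:11]=0x1b: cpi/RI
  rd: (w>>9)&0x3=0x2 → $2
  imm: (w>>0)&0x1ff=0x5b → 91
@+16  big-endian(de a8) = 0xdea8
  opcode bits[15:11]=0x1b: cpi/RI
  rd: (w>>9)&0x3=0x3 → $3
  imm: (w>>0)&0x1ff=0xa8 → 168

cpi $2, 91; cpi $3, 168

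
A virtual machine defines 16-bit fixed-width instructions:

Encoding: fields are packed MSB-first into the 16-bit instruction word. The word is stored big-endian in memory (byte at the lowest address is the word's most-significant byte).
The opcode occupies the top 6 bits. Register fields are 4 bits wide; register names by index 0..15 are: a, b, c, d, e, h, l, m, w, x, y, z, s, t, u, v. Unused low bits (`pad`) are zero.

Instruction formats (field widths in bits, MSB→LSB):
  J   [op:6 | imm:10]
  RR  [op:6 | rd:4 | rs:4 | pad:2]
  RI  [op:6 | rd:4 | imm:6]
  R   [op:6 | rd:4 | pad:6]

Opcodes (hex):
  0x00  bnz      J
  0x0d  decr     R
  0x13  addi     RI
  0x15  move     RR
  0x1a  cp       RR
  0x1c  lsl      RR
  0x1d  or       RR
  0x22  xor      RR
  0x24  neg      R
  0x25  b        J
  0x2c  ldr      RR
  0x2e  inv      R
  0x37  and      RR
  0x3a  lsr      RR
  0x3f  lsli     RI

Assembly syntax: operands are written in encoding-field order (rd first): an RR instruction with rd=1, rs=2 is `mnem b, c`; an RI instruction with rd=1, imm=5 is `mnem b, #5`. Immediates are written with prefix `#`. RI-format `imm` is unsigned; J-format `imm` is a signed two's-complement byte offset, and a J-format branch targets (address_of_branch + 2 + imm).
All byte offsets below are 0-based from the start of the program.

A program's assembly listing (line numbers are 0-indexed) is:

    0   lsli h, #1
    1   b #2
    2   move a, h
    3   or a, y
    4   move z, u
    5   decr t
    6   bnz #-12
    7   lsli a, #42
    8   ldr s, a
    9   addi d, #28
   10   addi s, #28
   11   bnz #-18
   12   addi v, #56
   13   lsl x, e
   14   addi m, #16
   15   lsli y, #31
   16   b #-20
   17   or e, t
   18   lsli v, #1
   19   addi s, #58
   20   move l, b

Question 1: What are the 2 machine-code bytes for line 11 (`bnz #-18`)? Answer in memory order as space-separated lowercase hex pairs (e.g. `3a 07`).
line 11 (bnz): pack op=0x0:6|imm=-18:10 = 0x03ee; big→ 03 ee

03 ee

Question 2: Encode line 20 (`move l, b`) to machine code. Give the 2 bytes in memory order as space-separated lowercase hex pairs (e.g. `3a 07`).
20. move fields op=0x15:6|rd=6:4|rs=1:4|pad=0:2 → word 5584h → 55 84

55 84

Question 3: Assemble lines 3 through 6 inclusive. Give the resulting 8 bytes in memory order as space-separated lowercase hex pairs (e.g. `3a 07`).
74 28 56 f8 37 40 03 f4

L3: or op=0x1d:6|rd=0:4|rs=10:4|pad=0:2 ⇒ 0x7428 ⇒ big 74 28
L4: move op=0x15:6|rd=11:4|rs=14:4|pad=0:2 ⇒ 0x56f8 ⇒ big 56 f8
L5: decr op=0xd:6|rd=13:4|pad=0:6 ⇒ 0x3740 ⇒ big 37 40
L6: bnz op=0x0:6|imm=-12:10 ⇒ 0x03f4 ⇒ big 03 f4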